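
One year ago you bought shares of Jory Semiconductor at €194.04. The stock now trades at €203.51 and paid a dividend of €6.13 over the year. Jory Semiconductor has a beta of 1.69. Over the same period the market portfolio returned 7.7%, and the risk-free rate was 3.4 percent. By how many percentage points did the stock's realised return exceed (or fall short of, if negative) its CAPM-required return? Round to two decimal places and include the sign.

-2.63%

Realised HPR = (P1 + D1 − P0) / P0 = (203.51 + 6.13 − 194.04) / 194.04 = 15.60 / 194.04 = 8.0396%
MRP = 7.7% − 3.4% = 4.30%
CAPM required = R_f + β·MRP = 3.4% + 1.69 × 4.3% = 10.6670%
α = realised − required = 8.0396% − 10.6670% = -2.63%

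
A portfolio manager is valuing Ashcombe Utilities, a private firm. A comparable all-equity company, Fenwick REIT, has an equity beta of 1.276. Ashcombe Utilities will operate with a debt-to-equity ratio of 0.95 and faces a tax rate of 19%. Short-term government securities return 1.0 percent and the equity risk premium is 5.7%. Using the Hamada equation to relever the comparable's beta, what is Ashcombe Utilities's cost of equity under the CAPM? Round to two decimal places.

β_L = β_U × [1 + (1 − t)(D/E)] = 1.276 × [1 + (1 − 0.19) × 0.95]
    = 1.276 × [1 + 0.81 × 0.95] = 1.276 × 1.7695 = 2.2579
E(R) = R_f + β_L × MRP = 1.0% + 2.2579 × 5.7% = 13.87%

13.87%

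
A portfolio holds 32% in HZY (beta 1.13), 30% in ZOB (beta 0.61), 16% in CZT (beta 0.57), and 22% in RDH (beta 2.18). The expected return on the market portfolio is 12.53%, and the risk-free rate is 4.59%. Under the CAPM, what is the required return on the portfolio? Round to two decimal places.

β_P = Σ w_i β_i = 0.32×1.13 + 0.30×0.61 + 0.16×0.57 + 0.22×2.18 = 1.1154
MRP = 12.53% − 4.59% = 7.94%
E(R_P) = R_f + β_P × MRP = 4.59% + 1.1154 × 7.94% = 13.45%

13.45%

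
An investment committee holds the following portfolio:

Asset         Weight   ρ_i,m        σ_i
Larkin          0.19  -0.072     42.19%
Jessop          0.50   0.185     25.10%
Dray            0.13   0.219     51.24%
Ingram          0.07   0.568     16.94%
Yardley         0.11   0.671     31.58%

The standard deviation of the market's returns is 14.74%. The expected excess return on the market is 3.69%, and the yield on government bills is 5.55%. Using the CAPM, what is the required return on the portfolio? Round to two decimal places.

β_Larkin = -0.072 × 42.19% / 14.74% = -0.2061
β_Jessop = 0.185 × 25.10% / 14.74% = 0.3150
β_Dray = 0.219 × 51.24% / 14.74% = 0.7613
β_Ingram = 0.568 × 16.94% / 14.74% = 0.6528
β_Yardley = 0.671 × 31.58% / 14.74% = 1.4376
β_P = Σ w_i β_i = 0.19×-0.2061 + 0.50×0.3150 + 0.13×0.7613 + 0.07×0.6528 + 0.11×1.4376 = 0.4211
E(R_P) = R_f + β_P × MRP = 5.55% + 0.4211 × 3.69% = 7.10%

7.10%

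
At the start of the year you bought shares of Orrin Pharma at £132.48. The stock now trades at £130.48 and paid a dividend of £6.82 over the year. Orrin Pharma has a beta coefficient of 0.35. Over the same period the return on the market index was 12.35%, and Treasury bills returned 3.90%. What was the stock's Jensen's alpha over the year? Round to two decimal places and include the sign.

-3.22%

Realised HPR = (P1 + D1 − P0) / P0 = (130.48 + 6.82 − 132.48) / 132.48 = 4.82 / 132.48 = 3.6383%
MRP = 12.35% − 3.90% = 8.45%
CAPM required = R_f + β·MRP = 3.90% + 0.35 × 8.45% = 6.8575%
α = realised − required = 3.6383% − 6.8575% = -3.22%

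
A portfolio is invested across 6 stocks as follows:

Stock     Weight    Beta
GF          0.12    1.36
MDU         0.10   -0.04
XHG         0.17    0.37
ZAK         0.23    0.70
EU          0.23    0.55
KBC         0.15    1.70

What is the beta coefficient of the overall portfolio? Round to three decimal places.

β_P = Σ w_i β_i = 0.12×1.36 + 0.10×-0.04 + 0.17×0.37 + 0.23×0.70 + 0.23×0.55 + 0.15×1.70 = 0.7646

0.765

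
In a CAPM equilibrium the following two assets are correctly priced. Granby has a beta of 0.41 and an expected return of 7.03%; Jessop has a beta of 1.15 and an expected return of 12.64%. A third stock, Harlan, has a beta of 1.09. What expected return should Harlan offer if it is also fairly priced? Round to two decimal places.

12.19%

MRP (SML slope) = (12.64% − 7.03%) / (1.15 − 0.41) = 5.61% / 0.74 = 7.5811%
R_f (intercept) = 7.03% − 0.41 × 7.5811% = 3.9217%
E(R_Harlan) = R_f + β × MRP = 3.9217% + 1.09 × 7.5811% = 12.19%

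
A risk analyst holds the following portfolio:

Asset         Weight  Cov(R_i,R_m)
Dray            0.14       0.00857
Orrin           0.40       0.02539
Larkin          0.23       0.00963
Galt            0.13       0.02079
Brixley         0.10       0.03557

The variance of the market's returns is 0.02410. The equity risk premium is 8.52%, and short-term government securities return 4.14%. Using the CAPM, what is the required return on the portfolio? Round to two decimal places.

11.15%

β_Dray = 0.00857 / 0.02410 = 0.3556
β_Orrin = 0.02539 / 0.02410 = 1.0535
β_Larkin = 0.00963 / 0.02410 = 0.3996
β_Galt = 0.02079 / 0.02410 = 0.8627
β_Brixley = 0.03557 / 0.02410 = 1.4759
β_P = Σ w_i β_i = 0.14×0.3556 + 0.40×1.0535 + 0.23×0.3996 + 0.13×0.8627 + 0.10×1.4759 = 0.8228
E(R_P) = R_f + β_P × MRP = 4.14% + 0.8228 × 8.52% = 11.15%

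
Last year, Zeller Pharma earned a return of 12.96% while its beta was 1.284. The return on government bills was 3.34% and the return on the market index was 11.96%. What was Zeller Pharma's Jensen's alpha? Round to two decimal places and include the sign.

Market excess return = 11.96% − 3.34% = 8.62%
CAPM benchmark = R_f + β(R_m − R_f) = 3.34% + 1.284 × 8.62% = 14.40808%
α = actual − benchmark = 12.96% − 14.40808% = -1.45%

-1.45%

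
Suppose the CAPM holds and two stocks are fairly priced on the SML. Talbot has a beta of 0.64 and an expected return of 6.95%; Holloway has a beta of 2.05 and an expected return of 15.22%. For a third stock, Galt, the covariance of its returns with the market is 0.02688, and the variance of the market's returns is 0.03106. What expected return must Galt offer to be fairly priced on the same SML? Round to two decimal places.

8.27%

MRP = (15.22% − 6.95%) / (2.05 − 0.64) = 5.8652%
R_f = 6.95% − 0.64 × 5.8652% = 3.1963%
β_Galt = Cov / Var(R_m) = 0.02688 / 0.03106 = 0.8654
E(R_Galt) = R_f + β × MRP = 3.1963% + 0.8654 × 5.8652% = 8.27%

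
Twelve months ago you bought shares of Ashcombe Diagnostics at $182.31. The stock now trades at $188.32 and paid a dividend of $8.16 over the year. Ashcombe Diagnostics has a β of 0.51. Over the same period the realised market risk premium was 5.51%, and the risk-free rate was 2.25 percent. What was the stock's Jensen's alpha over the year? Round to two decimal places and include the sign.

Realised HPR = (P1 + D1 − P0) / P0 = (188.32 + 8.16 − 182.31) / 182.31 = 14.17 / 182.31 = 7.7725%
CAPM required = R_f + β·MRP = 2.25% + 0.51 × 5.51% = 5.0601%
α = realised − required = 7.7725% − 5.0601% = +2.71%

+2.71%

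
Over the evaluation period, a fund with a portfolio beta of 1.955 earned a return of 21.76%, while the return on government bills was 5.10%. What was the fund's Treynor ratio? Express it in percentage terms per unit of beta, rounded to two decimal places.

8.52%

Treynor = (R_P − R_f) / β_P = (21.76% − 5.10%) / 1.9550 = 16.66% / 1.9550 = 8.52%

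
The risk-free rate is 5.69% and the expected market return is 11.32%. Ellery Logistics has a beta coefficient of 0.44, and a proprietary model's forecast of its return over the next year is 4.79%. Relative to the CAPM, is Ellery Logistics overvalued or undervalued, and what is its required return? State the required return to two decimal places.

MRP = 11.32% − 5.69% = 5.63%
Required return = R_f + β·MRP = 5.69% + 0.44 × 5.63% = 8.17%
Forecast 4.79% < required 8.17% → the stock plots below the SML → overvalued.

Overvalued; required return 8.17%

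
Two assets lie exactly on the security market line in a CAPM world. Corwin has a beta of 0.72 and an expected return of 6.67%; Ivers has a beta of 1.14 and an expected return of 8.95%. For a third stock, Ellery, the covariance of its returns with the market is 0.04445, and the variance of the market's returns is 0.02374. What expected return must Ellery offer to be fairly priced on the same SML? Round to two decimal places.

MRP = (8.95% − 6.67%) / (1.14 − 0.72) = 5.4286%
R_f = 6.67% − 0.72 × 5.4286% = 2.7614%
β_Ellery = Cov / Var(R_m) = 0.04445 / 0.02374 = 1.8724
E(R_Ellery) = R_f + β × MRP = 2.7614% + 1.8724 × 5.4286% = 12.93%

12.93%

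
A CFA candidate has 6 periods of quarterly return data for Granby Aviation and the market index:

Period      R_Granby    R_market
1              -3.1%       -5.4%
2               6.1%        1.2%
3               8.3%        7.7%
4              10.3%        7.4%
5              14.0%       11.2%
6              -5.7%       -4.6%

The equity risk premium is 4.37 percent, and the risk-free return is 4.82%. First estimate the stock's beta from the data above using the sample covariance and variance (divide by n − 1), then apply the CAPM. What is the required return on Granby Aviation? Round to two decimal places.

Mean R_i = (-3.1 + 6.1 + 8.3 + 10.3 + 14.0 − 5.7) / 6 = 4.9833%
Mean R_m = (-5.4 + 1.2 + 7.7 + 7.4 + 11.2 − 4.6) / 6 = 2.9167%
Σ(R_i − R̄_i)(R_m − R̄_m) = 260.0017  ⇒  Cov = 260.0017 / 5 = 52.0003
Σ(R_m − R̄_m)² = 240.2083  ⇒  Var(R_m) = 240.2083 / 5 = 48.0417
β = Cov / Var(R_m) = 52.0003 / 48.0417 = 1.0824
E(R) = R_f + β × MRP = 4.82% + 1.0824 × 4.37% = 9.55%

9.55%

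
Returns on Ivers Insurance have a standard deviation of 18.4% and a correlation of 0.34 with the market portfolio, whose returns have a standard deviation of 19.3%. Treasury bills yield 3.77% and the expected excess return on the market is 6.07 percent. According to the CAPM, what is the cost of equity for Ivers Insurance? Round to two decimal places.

5.74%

β = ρ × σ_i / σ_m = 0.34 × 18.4% / 19.3% = 0.3241
E(R) = 3.77% + 0.3241 × 6.07% = 5.74%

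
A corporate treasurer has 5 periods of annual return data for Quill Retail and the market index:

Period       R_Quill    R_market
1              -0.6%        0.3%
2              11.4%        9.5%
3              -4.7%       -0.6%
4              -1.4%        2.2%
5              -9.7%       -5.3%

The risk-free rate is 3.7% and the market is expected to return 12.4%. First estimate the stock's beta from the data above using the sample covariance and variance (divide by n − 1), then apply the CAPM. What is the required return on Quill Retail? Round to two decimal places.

16.08%

Mean R_i = (-0.6 + 11.4 − 4.7 − 1.4 − 9.7) / 5 = -1.0000%
Mean R_m = (0.3 + 9.5 − 0.6 + 2.2 − 5.3) / 5 = 1.2200%
Σ(R_i − R̄_i)(R_m − R̄_m) = 165.3700  ⇒  Cov = 165.3700 / 4 = 41.3425
Σ(R_m − R̄_m)² = 116.1880  ⇒  Var(R_m) = 116.1880 / 4 = 29.0470
β = Cov / Var(R_m) = 41.3425 / 29.0470 = 1.4233
MRP = 12.4% − 3.7% = 8.70%
E(R) = R_f + β × MRP = 3.7% + 1.4233 × 8.7% = 16.08%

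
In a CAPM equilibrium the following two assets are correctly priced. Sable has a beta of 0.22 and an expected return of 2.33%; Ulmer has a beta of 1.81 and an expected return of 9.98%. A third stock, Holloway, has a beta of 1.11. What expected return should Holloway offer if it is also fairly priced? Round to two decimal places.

MRP (SML slope) = (9.98% − 2.33%) / (1.81 − 0.22) = 7.65% / 1.59 = 4.8113%
R_f (intercept) = 2.33% − 0.22 × 4.8113% = 1.2715%
E(R_Holloway) = R_f + β × MRP = 1.2715% + 1.11 × 4.8113% = 6.61%

6.61%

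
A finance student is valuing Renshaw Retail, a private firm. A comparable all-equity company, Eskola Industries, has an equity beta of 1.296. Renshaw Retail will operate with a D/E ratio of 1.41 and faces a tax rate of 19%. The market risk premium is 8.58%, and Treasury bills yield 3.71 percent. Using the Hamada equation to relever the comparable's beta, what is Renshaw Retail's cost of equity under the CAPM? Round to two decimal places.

27.53%

β_L = β_U × [1 + (1 − t)(D/E)] = 1.296 × [1 + (1 − 0.19) × 1.41]
    = 1.296 × [1 + 0.81 × 1.41] = 1.296 × 2.1421 = 2.7762
E(R) = R_f + β_L × MRP = 3.71% + 2.7762 × 8.58% = 27.53%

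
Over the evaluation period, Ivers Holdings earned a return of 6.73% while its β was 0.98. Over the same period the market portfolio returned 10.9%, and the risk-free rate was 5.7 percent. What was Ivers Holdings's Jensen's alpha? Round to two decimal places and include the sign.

Market excess return = 10.9% − 5.7% = 5.20%
CAPM benchmark = R_f + β(R_m − R_f) = 5.7% + 0.98 × 5.2% = 10.7960%
α = actual − benchmark = 6.73% − 10.7960% = -4.07%

-4.07%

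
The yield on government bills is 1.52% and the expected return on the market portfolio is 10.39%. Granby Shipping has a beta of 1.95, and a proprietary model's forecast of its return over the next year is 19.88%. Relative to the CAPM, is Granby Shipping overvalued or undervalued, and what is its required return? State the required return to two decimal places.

MRP = 10.39% − 1.52% = 8.87%
Required return = R_f + β·MRP = 1.52% + 1.95 × 8.87% = 18.82%
Forecast 19.88% > required 18.82% → the stock plots above the SML → undervalued.

Undervalued; required return 18.82%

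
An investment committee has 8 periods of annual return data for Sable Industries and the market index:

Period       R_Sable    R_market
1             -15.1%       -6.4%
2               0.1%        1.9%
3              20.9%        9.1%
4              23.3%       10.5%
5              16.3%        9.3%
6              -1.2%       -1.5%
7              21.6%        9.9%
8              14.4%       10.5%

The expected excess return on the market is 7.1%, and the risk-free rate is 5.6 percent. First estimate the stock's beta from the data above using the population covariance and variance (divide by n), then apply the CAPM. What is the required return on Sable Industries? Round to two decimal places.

Mean R_i = (-15.1 + 0.1 + 20.9 + 23.3 + 16.3 − 1.2 + 21.6 + 14.4) / 8 = 10.0375%
Mean R_m = (-6.4 + 1.9 + 9.1 + 10.5 + 9.3 − 1.5 + 9.9 + 10.5) / 8 = 5.4125%
Σ(R_i − R̄_i)(R_m − R̄_m) = 615.4763  ⇒  Cov = 615.4763 / 8 = 76.9345
Σ(R_m − R̄_m)² = 300.2688  ⇒  Var(R_m) = 300.2688 / 8 = 37.5336
β = Cov / Var(R_m) = 76.9345 / 37.5336 = 2.0498
E(R) = R_f + β × MRP = 5.6% + 2.0498 × 7.1% = 20.15%

20.15%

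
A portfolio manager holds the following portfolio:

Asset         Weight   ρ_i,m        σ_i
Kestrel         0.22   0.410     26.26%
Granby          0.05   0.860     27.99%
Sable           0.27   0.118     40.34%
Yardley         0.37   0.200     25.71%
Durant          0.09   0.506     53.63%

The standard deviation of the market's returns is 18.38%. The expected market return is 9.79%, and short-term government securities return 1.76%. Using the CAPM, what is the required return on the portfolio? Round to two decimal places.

5.78%

β_Kestrel = 0.410 × 26.26% / 18.38% = 0.5858
β_Granby = 0.860 × 27.99% / 18.38% = 1.3097
β_Sable = 0.118 × 40.34% / 18.38% = 0.2590
β_Yardley = 0.200 × 25.71% / 18.38% = 0.2798
β_Durant = 0.506 × 53.63% / 18.38% = 1.4764
β_P = Σ w_i β_i = 0.22×0.5858 + 0.05×1.3097 + 0.27×0.2590 + 0.37×0.2798 + 0.09×1.4764 = 0.5007
MRP = 9.79% − 1.76% = 8.03%
E(R_P) = R_f + β_P × MRP = 1.76% + 0.5007 × 8.03% = 5.78%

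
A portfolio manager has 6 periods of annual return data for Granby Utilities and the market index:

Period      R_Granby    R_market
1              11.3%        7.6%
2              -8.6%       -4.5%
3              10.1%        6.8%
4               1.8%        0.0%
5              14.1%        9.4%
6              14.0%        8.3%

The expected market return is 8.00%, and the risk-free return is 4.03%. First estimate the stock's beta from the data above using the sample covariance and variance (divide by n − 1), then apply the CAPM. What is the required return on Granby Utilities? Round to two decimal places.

Mean R_i = (11.3 − 8.6 + 10.1 + 1.8 + 14.1 + 14.0) / 6 = 7.1167%
Mean R_m = (7.6 − 4.5 + 6.8 + 0.0 + 9.4 + 8.3) / 6 = 4.6000%
Σ(R_i − R̄_i)(R_m − R̄_m) = 245.5800  ⇒  Cov = 245.5800 / 5 = 49.1160
Σ(R_m − R̄_m)² = 154.5400  ⇒  Var(R_m) = 154.5400 / 5 = 30.9080
β = Cov / Var(R_m) = 49.1160 / 30.9080 = 1.5891
MRP = 8.00% − 4.03% = 3.97%
E(R) = R_f + β × MRP = 4.03% + 1.5891 × 3.97% = 10.34%

10.34%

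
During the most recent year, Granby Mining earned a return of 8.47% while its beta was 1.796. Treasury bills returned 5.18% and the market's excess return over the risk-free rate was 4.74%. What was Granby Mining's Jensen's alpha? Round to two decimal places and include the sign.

CAPM benchmark = R_f + β(R_m − R_f) = 5.18% + 1.796 × 4.74% = 13.69304%
α = actual − benchmark = 8.47% − 13.69304% = -5.22%

-5.22%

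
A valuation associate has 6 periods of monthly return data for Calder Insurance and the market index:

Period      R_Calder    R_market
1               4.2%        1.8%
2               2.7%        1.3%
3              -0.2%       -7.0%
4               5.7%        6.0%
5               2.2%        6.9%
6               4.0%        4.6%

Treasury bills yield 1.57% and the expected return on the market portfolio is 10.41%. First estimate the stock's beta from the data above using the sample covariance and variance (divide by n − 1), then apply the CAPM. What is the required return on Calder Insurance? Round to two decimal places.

4.20%

Mean R_i = (4.2 + 2.7 − 0.2 + 5.7 + 2.2 + 4.0) / 6 = 3.1000%
Mean R_m = (1.8 + 1.3 − 7.0 + 6.0 + 6.9 + 4.6) / 6 = 2.2667%
Σ(R_i − R̄_i)(R_m − R̄_m) = 38.0900  ⇒  Cov = 38.0900 / 5 = 7.6180
Σ(R_m − R̄_m)² = 127.8733  ⇒  Var(R_m) = 127.8733 / 5 = 25.5747
β = Cov / Var(R_m) = 7.6180 / 25.5747 = 0.2979
MRP = 10.41% − 1.57% = 8.84%
E(R) = R_f + β × MRP = 1.57% + 0.2979 × 8.84% = 4.20%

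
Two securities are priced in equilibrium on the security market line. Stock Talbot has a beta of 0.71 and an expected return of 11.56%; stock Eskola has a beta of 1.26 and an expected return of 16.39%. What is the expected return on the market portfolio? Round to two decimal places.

14.11%

Both satisfy E(R) = R_f + β·MRP, so the slope of the SML is
MRP = (16.39% − 11.56%) / (1.26 − 0.71) = 4.83% / 0.55 = 8.7818%
R_f = E(R_Talbot) − β_Talbot·MRP = 11.56% − 0.71 × 8.7818% = 5.3249%
E(R_m) = R_f + MRP = 5.3249% + 8.7818% = 14.11%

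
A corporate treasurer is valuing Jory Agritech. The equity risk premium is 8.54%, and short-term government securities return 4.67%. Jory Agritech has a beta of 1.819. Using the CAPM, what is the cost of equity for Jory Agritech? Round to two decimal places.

E(R) = R_f + β × MRP = 4.67% + 1.819 × 8.54% = 20.20%

20.20%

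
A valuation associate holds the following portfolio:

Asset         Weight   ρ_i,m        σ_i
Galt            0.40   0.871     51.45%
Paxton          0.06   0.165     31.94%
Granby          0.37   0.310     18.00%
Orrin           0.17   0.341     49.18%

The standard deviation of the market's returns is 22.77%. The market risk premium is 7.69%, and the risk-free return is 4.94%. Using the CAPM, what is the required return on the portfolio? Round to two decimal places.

β_Galt = 0.871 × 51.45% / 22.77% = 1.9681
β_Paxton = 0.165 × 31.94% / 22.77% = 0.2314
β_Granby = 0.310 × 18.00% / 22.77% = 0.2451
β_Orrin = 0.341 × 49.18% / 22.77% = 0.7365
β_P = Σ w_i β_i = 0.40×1.9681 + 0.06×0.2314 + 0.37×0.2451 + 0.17×0.7365 = 1.0170
E(R_P) = R_f + β_P × MRP = 4.94% + 1.0170 × 7.69% = 12.76%

12.76%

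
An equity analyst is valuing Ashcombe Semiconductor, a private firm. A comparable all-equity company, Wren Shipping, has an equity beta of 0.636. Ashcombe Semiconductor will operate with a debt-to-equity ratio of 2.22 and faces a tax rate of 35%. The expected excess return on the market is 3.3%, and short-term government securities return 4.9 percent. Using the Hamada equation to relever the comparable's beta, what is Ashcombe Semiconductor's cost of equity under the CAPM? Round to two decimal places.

β_L = β_U × [1 + (1 − t)(D/E)] = 0.636 × [1 + (1 − 0.35) × 2.22]
    = 0.636 × [1 + 0.65 × 2.22] = 0.636 × 2.4430 = 1.5537
E(R) = R_f + β_L × MRP = 4.9% + 1.5537 × 3.3% = 10.03%

10.03%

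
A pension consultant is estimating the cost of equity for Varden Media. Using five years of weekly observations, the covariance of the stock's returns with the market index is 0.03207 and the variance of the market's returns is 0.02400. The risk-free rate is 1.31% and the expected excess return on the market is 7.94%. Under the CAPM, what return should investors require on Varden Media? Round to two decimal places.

11.92%

β = Cov(R_i, R_m) / Var(R_m) = 0.03207 / 0.02400 = 1.3363
E(R) = R_f + β × MRP = 1.31% + 1.3363 × 7.94% = 11.92%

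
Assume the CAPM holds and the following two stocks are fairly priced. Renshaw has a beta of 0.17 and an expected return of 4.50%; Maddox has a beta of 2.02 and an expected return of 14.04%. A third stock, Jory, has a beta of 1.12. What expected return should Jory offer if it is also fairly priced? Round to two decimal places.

MRP (SML slope) = (14.04% − 4.50%) / (2.02 − 0.17) = 9.54% / 1.85 = 5.1568%
R_f (intercept) = 4.50% − 0.17 × 5.1568% = 3.6233%
E(R_Jory) = R_f + β × MRP = 3.6233% + 1.12 × 5.1568% = 9.40%

9.40%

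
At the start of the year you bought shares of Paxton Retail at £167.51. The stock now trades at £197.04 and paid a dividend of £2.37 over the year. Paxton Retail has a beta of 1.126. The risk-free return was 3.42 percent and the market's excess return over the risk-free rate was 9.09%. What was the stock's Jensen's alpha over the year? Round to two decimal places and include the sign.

+5.39%

Realised HPR = (P1 + D1 − P0) / P0 = (197.04 + 2.37 − 167.51) / 167.51 = 31.90 / 167.51 = 19.0436%
CAPM required = R_f + β·MRP = 3.42% + 1.126 × 9.09% = 13.65534%
α = realised − required = 19.0436% − 13.65534% = +5.39%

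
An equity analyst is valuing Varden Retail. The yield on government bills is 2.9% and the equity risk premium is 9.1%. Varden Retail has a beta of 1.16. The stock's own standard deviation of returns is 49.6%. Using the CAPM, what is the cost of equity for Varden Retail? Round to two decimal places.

E(R) = R_f + β × MRP = 2.9% + 1.16 × 9.1% = 13.46%

13.46%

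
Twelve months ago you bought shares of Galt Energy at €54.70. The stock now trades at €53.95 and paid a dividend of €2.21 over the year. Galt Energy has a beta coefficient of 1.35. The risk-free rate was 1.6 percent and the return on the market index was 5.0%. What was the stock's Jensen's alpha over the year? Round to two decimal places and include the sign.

-3.52%

Realised HPR = (P1 + D1 − P0) / P0 = (53.95 + 2.21 − 54.70) / 54.70 = 1.46 / 54.70 = 2.6691%
MRP = 5.0% − 1.6% = 3.40%
CAPM required = R_f + β·MRP = 1.6% + 1.35 × 3.4% = 6.1900%
α = realised − required = 2.6691% − 6.1900% = -3.52%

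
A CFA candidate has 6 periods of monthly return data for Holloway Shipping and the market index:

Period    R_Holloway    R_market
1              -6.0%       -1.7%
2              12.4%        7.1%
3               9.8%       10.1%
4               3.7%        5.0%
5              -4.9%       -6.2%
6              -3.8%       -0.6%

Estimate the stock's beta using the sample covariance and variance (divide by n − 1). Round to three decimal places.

Mean R_i = (-6.0 + 12.4 + 9.8 + 3.7 − 4.9 − 3.8) / 6 = 1.8667%
Mean R_m = (-1.7 + 7.1 + 10.1 + 5.0 − 6.2 − 0.6) / 6 = 2.2833%
Σ(R_i − R̄_i)(R_m − R̄_m) = 222.8067  ⇒  Cov = 222.8067 / 5 = 44.5613
Σ(R_m − R̄_m)² = 187.8283  ⇒  Var(R_m) = 187.8283 / 5 = 37.5657
β = Cov / Var(R_m) = 44.5613 / 37.5657 = 1.1862

1.186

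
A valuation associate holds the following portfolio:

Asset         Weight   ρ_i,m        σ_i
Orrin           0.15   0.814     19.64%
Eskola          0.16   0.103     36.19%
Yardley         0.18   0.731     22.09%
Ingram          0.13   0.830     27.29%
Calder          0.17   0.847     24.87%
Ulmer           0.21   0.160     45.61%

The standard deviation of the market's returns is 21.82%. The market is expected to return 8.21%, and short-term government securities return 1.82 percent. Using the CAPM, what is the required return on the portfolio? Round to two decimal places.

5.91%

β_Orrin = 0.814 × 19.64% / 21.82% = 0.7327
β_Eskola = 0.103 × 36.19% / 21.82% = 0.1708
β_Yardley = 0.731 × 22.09% / 21.82% = 0.7400
β_Ingram = 0.830 × 27.29% / 21.82% = 1.0381
β_Calder = 0.847 × 24.87% / 21.82% = 0.9654
β_Ulmer = 0.160 × 45.61% / 21.82% = 0.3344
β_P = Σ w_i β_i = 0.15×0.7327 + 0.16×0.1708 + 0.18×0.7400 + 0.13×1.0381 + 0.17×0.9654 + 0.21×0.3344 = 0.6397
MRP = 8.21% − 1.82% = 6.39%
E(R_P) = R_f + β_P × MRP = 1.82% + 0.6397 × 6.39% = 5.91%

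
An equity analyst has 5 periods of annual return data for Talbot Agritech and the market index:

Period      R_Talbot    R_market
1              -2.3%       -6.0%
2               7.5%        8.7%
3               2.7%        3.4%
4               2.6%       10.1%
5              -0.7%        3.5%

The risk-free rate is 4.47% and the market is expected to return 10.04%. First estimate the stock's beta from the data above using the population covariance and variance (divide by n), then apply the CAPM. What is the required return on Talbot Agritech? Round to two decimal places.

Mean R_i = (-2.3 + 7.5 + 2.7 + 2.6 − 0.7) / 5 = 1.9600%
Mean R_m = (-6.0 + 8.7 + 3.4 + 10.1 + 3.5) / 5 = 3.9400%
Σ(R_i − R̄_i)(R_m − R̄_m) = 73.4280  ⇒  Cov = 73.4280 / 5 = 14.6856
Σ(R_m − R̄_m)² = 159.8920  ⇒  Var(R_m) = 159.8920 / 5 = 31.9784
β = Cov / Var(R_m) = 14.6856 / 31.9784 = 0.4592
MRP = 10.04% − 4.47% = 5.57%
E(R) = R_f + β × MRP = 4.47% + 0.4592 × 5.57% = 7.03%

7.03%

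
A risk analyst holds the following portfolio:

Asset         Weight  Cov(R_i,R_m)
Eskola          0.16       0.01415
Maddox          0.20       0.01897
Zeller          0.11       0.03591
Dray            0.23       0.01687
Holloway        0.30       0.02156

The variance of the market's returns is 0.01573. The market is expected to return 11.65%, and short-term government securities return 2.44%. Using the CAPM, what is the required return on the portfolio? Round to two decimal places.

14.36%

β_Eskola = 0.01415 / 0.01573 = 0.8996
β_Maddox = 0.01897 / 0.01573 = 1.2060
β_Zeller = 0.03591 / 0.01573 = 2.2829
β_Dray = 0.01687 / 0.01573 = 1.0725
β_Holloway = 0.02156 / 0.01573 = 1.3706
β_P = Σ w_i β_i = 0.16×0.8996 + 0.20×1.2060 + 0.11×2.2829 + 0.23×1.0725 + 0.30×1.3706 = 1.2941
MRP = 11.65% − 2.44% = 9.21%
E(R_P) = R_f + β_P × MRP = 2.44% + 1.2941 × 9.21% = 14.36%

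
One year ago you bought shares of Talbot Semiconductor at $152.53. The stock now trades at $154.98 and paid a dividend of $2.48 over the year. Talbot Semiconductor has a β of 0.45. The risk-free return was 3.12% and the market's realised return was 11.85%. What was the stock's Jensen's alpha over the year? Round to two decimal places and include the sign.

-3.82%

Realised HPR = (P1 + D1 − P0) / P0 = (154.98 + 2.48 − 152.53) / 152.53 = 4.93 / 152.53 = 3.2322%
MRP = 11.85% − 3.12% = 8.73%
CAPM required = R_f + β·MRP = 3.12% + 0.45 × 8.73% = 7.0485%
α = realised − required = 3.2322% − 7.0485% = -3.82%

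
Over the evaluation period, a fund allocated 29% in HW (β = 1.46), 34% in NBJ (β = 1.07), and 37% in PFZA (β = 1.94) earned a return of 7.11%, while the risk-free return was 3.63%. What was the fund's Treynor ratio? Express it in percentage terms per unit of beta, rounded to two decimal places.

2.31%

β_P = 0.29×1.46 + 0.34×1.07 + 0.37×1.94 = 1.5050
Treynor = (R_P − R_f) / β_P = (7.11% − 3.63%) / 1.5050 = 3.48% / 1.5050 = 2.31%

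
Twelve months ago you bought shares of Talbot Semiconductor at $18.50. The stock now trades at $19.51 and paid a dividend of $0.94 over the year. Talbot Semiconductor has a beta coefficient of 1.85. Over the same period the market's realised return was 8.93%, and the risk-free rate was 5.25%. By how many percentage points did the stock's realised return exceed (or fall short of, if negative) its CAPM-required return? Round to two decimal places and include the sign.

Realised HPR = (P1 + D1 − P0) / P0 = (19.51 + 0.94 − 18.50) / 18.50 = 1.95 / 18.50 = 10.5405%
MRP = 8.93% − 5.25% = 3.68%
CAPM required = R_f + β·MRP = 5.25% + 1.85 × 3.68% = 12.0580%
α = realised − required = 10.5405% − 12.0580% = -1.52%

-1.52%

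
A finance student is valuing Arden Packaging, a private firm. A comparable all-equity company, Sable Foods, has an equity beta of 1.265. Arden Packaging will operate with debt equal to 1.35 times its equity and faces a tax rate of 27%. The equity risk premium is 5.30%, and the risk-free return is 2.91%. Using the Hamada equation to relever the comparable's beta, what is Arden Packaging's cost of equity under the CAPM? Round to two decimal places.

16.22%

β_L = β_U × [1 + (1 − t)(D/E)] = 1.265 × [1 + (1 − 0.27) × 1.35]
    = 1.265 × [1 + 0.73 × 1.35] = 1.265 × 1.9855 = 2.5117
E(R) = R_f + β_L × MRP = 2.91% + 2.5117 × 5.30% = 16.22%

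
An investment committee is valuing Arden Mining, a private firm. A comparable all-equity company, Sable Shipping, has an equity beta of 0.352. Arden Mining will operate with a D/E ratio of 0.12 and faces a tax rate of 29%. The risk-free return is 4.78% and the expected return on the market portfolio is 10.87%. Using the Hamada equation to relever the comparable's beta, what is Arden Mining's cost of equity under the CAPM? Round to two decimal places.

β_L = β_U × [1 + (1 − t)(D/E)] = 0.352 × [1 + (1 − 0.29) × 0.12]
    = 0.352 × [1 + 0.71 × 0.12] = 0.352 × 1.0852 = 0.3820
MRP = 10.87% − 4.78% = 6.09%
E(R) = R_f + β_L × MRP = 4.78% + 0.3820 × 6.09% = 7.11%

7.11%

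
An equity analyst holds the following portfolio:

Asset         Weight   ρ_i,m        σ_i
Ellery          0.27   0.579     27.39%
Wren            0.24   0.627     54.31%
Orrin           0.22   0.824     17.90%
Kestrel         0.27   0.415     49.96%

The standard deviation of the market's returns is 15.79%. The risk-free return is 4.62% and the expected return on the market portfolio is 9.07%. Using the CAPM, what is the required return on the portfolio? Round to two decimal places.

10.62%

β_Ellery = 0.579 × 27.39% / 15.79% = 1.0044
β_Wren = 0.627 × 54.31% / 15.79% = 2.1566
β_Orrin = 0.824 × 17.90% / 15.79% = 0.9341
β_Kestrel = 0.415 × 49.96% / 15.79% = 1.3131
β_P = Σ w_i β_i = 0.27×1.0044 + 0.24×2.1566 + 0.22×0.9341 + 0.27×1.3131 = 1.3488
MRP = 9.07% − 4.62% = 4.45%
E(R_P) = R_f + β_P × MRP = 4.62% + 1.3488 × 4.45% = 10.62%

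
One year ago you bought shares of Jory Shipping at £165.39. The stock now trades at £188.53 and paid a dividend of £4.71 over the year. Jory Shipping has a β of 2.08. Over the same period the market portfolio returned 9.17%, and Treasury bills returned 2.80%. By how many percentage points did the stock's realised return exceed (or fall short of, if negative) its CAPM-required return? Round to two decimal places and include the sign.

+0.79%

Realised HPR = (P1 + D1 − P0) / P0 = (188.53 + 4.71 − 165.39) / 165.39 = 27.85 / 165.39 = 16.8390%
MRP = 9.17% − 2.80% = 6.37%
CAPM required = R_f + β·MRP = 2.80% + 2.08 × 6.37% = 16.0496%
α = realised − required = 16.8390% − 16.0496% = +0.79%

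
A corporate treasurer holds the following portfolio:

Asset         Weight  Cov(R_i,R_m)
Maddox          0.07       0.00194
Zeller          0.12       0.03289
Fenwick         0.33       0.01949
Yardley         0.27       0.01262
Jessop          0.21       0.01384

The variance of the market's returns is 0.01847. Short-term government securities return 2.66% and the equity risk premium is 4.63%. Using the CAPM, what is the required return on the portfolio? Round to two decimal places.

6.88%

β_Maddox = 0.00194 / 0.01847 = 0.1050
β_Zeller = 0.03289 / 0.01847 = 1.7807
β_Fenwick = 0.01949 / 0.01847 = 1.0552
β_Yardley = 0.01262 / 0.01847 = 0.6833
β_Jessop = 0.01384 / 0.01847 = 0.7493
β_P = Σ w_i β_i = 0.07×0.1050 + 0.12×1.7807 + 0.33×1.0552 + 0.27×0.6833 + 0.21×0.7493 = 0.9111
E(R_P) = R_f + β_P × MRP = 2.66% + 0.9111 × 4.63% = 6.88%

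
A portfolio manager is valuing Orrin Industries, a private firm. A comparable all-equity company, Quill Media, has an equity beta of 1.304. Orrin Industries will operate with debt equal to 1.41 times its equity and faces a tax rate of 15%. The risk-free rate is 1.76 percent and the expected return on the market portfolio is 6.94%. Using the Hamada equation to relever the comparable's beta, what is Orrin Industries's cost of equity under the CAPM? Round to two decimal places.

16.61%

β_L = β_U × [1 + (1 − t)(D/E)] = 1.304 × [1 + (1 − 0.15) × 1.41]
    = 1.304 × [1 + 0.85 × 1.41] = 1.304 × 2.1985 = 2.8668
MRP = 6.94% − 1.76% = 5.18%
E(R) = R_f + β_L × MRP = 1.76% + 2.8668 × 5.18% = 16.61%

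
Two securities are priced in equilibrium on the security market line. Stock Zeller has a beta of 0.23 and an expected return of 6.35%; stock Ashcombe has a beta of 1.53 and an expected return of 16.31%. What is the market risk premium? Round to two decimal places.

Both satisfy E(R) = R_f + β·MRP, so the slope of the SML is
MRP = (16.31% − 6.35%) / (1.53 − 0.23) = 9.96% / 1.30 = 7.6615%

7.66%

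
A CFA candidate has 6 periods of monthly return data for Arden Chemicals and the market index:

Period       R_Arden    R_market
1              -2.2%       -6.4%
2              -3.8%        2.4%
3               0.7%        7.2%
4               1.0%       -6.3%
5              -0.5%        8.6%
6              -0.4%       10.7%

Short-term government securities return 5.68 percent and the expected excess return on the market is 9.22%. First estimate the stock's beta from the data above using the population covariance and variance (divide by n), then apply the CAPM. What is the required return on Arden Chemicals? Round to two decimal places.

Mean R_i = (-2.2 − 3.8 + 0.7 + 1.0 − 0.5 − 0.4) / 6 = -0.8667%
Mean R_m = (-6.4 + 2.4 + 7.2 − 6.3 + 8.6 + 10.7) / 6 = 2.7000%
Σ(R_i − R̄_i)(R_m − R̄_m) = 9.1600  ⇒  Cov = 9.1600 / 6 = 1.5267
Σ(R_m − R̄_m)² = 282.9600  ⇒  Var(R_m) = 282.9600 / 6 = 47.1600
β = Cov / Var(R_m) = 1.5267 / 47.1600 = 0.0324
E(R) = R_f + β × MRP = 5.68% + 0.0324 × 9.22% = 5.98%

5.98%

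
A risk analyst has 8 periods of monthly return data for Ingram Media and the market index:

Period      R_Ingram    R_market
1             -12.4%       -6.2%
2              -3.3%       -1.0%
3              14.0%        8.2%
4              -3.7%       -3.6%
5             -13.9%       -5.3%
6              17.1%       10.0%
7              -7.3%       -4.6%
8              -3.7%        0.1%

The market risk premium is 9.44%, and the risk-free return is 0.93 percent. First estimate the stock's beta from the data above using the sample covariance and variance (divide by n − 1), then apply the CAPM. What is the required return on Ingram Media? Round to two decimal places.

17.90%

Mean R_i = (-12.4 − 3.3 + 14.0 − 3.7 − 13.9 + 17.1 − 7.3 − 3.7) / 8 = -1.6500%
Mean R_m = (-6.2 − 1.0 + 8.2 − 3.6 − 5.3 + 10.0 − 4.6 + 0.1) / 8 = -0.3000%
Σ(R_i − R̄_i)(R_m − R̄_m) = 482.2200  ⇒  Cov = 482.2200 / 7 = 68.8886
Σ(R_m − R̄_m)² = 268.1800  ⇒  Var(R_m) = 268.1800 / 7 = 38.3114
β = Cov / Var(R_m) = 68.8886 / 38.3114 = 1.7981
E(R) = R_f + β × MRP = 0.93% + 1.7981 × 9.44% = 17.90%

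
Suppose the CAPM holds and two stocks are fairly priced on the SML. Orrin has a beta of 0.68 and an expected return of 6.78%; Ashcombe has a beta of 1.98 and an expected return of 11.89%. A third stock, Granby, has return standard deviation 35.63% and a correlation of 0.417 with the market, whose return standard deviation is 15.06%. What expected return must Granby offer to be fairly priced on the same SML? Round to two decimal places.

7.99%

MRP = (11.89% − 6.78%) / (1.98 − 0.68) = 3.9308%
R_f = 6.78% − 0.68 × 3.9308% = 4.1071%
β_Granby = ρ·σ_i/σ_m = 0.417 × 35.63 / 15.06 = 0.9866
E(R_Granby) = R_f + β × MRP = 4.1071% + 0.9866 × 3.9308% = 7.99%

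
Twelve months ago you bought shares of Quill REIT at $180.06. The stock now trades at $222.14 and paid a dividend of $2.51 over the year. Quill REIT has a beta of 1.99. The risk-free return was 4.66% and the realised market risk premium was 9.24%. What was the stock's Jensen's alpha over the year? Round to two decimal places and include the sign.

Realised HPR = (P1 + D1 − P0) / P0 = (222.14 + 2.51 − 180.06) / 180.06 = 44.59 / 180.06 = 24.7640%
CAPM required = R_f + β·MRP = 4.66% + 1.99 × 9.24% = 23.0476%
α = realised − required = 24.7640% − 23.0476% = +1.72%

+1.72%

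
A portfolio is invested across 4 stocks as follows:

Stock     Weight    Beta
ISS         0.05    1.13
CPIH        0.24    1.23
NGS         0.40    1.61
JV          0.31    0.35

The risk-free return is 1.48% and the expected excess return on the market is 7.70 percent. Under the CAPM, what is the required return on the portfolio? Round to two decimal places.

9.98%

β_P = Σ w_i β_i = 0.05×1.13 + 0.24×1.23 + 0.40×1.61 + 0.31×0.35 = 1.1042
E(R_P) = R_f + β_P × MRP = 1.48% + 1.1042 × 7.70% = 9.98%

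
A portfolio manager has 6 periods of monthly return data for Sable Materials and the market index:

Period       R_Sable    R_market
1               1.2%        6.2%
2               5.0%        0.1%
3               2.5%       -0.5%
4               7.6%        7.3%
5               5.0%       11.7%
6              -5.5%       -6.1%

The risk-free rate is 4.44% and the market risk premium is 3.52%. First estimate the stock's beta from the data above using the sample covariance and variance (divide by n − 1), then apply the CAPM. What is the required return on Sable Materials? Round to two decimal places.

Mean R_i = (1.2 + 5.0 + 2.5 + 7.6 + 5.0 − 5.5) / 6 = 2.6333%
Mean R_m = (6.2 + 0.1 − 0.5 + 7.3 + 11.7 − 6.1) / 6 = 3.1167%
Σ(R_i − R̄_i)(R_m − R̄_m) = 104.9767  ⇒  Cov = 104.9767 / 5 = 20.9953
Σ(R_m − R̄_m)² = 207.8083  ⇒  Var(R_m) = 207.8083 / 5 = 41.5617
β = Cov / Var(R_m) = 20.9953 / 41.5617 = 0.5052
E(R) = R_f + β × MRP = 4.44% + 0.5052 × 3.52% = 6.22%

6.22%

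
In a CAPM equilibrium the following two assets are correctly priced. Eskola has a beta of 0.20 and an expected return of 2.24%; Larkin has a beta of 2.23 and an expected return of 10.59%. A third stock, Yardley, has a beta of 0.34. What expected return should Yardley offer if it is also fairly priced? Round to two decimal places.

MRP (SML slope) = (10.59% − 2.24%) / (2.23 − 0.20) = 8.35% / 2.03 = 4.1133%
R_f (intercept) = 2.24% − 0.20 × 4.1133% = 1.4173%
E(R_Yardley) = R_f + β × MRP = 1.4173% + 0.34 × 4.1133% = 2.82%

2.82%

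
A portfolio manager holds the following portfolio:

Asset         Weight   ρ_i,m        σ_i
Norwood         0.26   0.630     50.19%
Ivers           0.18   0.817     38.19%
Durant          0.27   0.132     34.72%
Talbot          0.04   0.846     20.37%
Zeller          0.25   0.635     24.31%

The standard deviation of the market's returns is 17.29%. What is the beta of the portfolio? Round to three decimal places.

β_Norwood = 0.630 × 50.19% / 17.29% = 1.8288
β_Ivers = 0.817 × 38.19% / 17.29% = 1.8046
β_Durant = 0.132 × 34.72% / 17.29% = 0.2651
β_Talbot = 0.846 × 20.37% / 17.29% = 0.9967
β_Zeller = 0.635 × 24.31% / 17.29% = 0.8928
β_P = Σ w_i β_i = 0.26×1.8288 + 0.18×1.8046 + 0.27×0.2651 + 0.04×0.9967 + 0.25×0.8928 = 1.1350

1.135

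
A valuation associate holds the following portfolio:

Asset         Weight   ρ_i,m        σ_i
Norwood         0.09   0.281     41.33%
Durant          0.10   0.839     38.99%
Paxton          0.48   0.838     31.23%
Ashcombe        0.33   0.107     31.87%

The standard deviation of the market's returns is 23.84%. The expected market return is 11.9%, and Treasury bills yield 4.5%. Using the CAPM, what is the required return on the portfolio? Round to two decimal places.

β_Norwood = 0.281 × 41.33% / 23.84% = 0.4872
β_Durant = 0.839 × 38.99% / 23.84% = 1.3722
β_Paxton = 0.838 × 31.23% / 23.84% = 1.0978
β_Ashcombe = 0.107 × 31.87% / 23.84% = 0.1430
β_P = Σ w_i β_i = 0.09×0.4872 + 0.10×1.3722 + 0.48×1.0978 + 0.33×0.1430 = 0.7552
MRP = 11.9% − 4.5% = 7.40%
E(R_P) = R_f + β_P × MRP = 4.5% + 0.7552 × 7.4% = 10.09%

10.09%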